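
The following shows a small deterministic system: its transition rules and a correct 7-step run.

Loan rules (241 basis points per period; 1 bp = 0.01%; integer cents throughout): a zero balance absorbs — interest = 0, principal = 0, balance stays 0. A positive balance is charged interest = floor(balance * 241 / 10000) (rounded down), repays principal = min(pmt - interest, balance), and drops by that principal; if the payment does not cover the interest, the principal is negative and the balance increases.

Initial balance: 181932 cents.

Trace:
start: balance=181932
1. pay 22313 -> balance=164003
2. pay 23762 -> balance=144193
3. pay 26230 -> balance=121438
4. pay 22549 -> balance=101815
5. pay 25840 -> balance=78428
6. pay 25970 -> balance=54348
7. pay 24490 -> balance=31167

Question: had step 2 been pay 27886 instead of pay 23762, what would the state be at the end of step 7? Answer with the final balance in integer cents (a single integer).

(re-executing from step 2 with the substitution; state before step 2: balance=164003)
2. pay 27886 -> balance=140069
3. pay 26230 -> balance=117214
4. pay 22549 -> balance=97489
5. pay 25840 -> balance=73998
6. pay 25970 -> balance=49811
7. pay 24490 -> balance=26521

26521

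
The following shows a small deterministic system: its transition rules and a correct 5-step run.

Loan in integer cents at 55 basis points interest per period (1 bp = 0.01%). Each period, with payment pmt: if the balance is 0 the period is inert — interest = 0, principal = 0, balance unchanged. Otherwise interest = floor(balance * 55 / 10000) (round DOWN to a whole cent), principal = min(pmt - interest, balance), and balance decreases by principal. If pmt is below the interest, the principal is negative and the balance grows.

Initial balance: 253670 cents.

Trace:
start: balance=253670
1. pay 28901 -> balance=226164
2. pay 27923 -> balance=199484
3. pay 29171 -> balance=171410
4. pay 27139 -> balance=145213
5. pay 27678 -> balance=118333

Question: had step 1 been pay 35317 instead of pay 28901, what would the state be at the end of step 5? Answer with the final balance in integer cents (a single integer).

111775

(re-executing from step 1 with the substitution; state before step 1: balance=253670)
1. pay 35317 -> balance=219748
2. pay 27923 -> balance=193033
3. pay 29171 -> balance=164923
4. pay 27139 -> balance=138691
5. pay 27678 -> balance=111775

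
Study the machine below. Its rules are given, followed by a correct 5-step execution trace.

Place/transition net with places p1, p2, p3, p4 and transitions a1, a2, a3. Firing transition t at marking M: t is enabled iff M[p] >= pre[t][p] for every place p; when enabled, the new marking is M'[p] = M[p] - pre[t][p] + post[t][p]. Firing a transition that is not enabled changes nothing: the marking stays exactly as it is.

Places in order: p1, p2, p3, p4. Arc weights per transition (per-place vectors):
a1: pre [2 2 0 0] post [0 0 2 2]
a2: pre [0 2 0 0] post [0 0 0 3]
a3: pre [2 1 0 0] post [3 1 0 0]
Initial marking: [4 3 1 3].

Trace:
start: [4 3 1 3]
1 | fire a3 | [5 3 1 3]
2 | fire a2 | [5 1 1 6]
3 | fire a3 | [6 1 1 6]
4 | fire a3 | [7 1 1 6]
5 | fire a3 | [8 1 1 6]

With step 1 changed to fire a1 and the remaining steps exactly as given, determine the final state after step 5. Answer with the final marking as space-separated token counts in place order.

(re-executing from step 1 with the substitution; state before step 1: [4 3 1 3])
1 | fire a1 | [2 1 3 5]
2 | fire a2 | [2 1 3 5]
3 | fire a3 | [3 1 3 5]
4 | fire a3 | [4 1 3 5]
5 | fire a3 | [5 1 3 5]

5 1 3 5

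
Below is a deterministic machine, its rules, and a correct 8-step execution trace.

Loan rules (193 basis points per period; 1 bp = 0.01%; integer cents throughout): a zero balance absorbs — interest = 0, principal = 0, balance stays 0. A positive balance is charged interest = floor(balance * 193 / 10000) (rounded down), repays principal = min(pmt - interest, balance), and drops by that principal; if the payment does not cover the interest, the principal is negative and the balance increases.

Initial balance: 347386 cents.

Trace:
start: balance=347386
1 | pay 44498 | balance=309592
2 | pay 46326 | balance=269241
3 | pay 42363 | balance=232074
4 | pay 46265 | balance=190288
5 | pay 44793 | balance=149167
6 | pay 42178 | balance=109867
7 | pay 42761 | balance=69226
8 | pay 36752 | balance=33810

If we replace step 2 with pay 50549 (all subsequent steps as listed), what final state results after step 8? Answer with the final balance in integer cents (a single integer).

(re-executing from step 2 with the substitution; state before step 2: balance=309592)
2 | pay 50549 | balance=265018
3 | pay 42363 | balance=227769
4 | pay 46265 | balance=185899
5 | pay 44793 | balance=144693
6 | pay 42178 | balance=105307
7 | pay 42761 | balance=64578
8 | pay 36752 | balance=29072

29072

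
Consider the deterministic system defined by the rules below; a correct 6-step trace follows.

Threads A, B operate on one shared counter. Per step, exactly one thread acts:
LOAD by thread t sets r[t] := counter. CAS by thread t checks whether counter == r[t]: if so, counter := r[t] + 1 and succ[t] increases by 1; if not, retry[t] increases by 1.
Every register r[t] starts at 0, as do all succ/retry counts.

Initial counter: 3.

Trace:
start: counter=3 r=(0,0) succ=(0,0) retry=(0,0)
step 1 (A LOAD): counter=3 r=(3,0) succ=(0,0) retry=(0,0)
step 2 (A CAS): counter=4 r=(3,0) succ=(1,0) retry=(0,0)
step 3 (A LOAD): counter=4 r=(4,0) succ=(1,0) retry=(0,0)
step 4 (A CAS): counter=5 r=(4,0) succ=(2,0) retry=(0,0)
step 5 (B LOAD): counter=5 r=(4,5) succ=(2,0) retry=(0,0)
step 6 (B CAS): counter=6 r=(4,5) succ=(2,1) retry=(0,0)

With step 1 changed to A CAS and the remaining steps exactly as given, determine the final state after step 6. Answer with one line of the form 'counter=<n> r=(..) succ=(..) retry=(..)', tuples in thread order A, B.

(re-executing from step 1 with the substitution; state before step 1: counter=3 r=(0,0) succ=(0,0) retry=(0,0))
step 1 (A CAS): counter=3 r=(0,0) succ=(0,0) retry=(1,0)
step 2 (A CAS): counter=3 r=(0,0) succ=(0,0) retry=(2,0)
step 3 (A LOAD): counter=3 r=(3,0) succ=(0,0) retry=(2,0)
step 4 (A CAS): counter=4 r=(3,0) succ=(1,0) retry=(2,0)
step 5 (B LOAD): counter=4 r=(3,4) succ=(1,0) retry=(2,0)
step 6 (B CAS): counter=5 r=(3,4) succ=(1,1) retry=(2,0)

counter=5 r=(3,4) succ=(1,1) retry=(2,0)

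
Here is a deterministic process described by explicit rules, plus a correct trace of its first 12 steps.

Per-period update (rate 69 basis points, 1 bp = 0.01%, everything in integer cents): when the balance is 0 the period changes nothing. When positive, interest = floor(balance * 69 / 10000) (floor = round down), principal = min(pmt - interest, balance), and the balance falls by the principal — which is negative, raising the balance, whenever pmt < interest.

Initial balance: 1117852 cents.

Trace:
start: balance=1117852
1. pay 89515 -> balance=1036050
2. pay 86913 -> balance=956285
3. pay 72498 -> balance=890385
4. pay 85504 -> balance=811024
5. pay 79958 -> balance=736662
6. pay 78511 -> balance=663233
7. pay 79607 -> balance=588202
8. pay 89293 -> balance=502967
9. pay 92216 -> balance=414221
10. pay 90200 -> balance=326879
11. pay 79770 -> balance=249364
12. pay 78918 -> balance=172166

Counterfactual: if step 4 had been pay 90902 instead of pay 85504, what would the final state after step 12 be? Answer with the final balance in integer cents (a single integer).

166462

(re-executing from step 4 with the substitution; state before step 4: balance=890385)
4. pay 90902 -> balance=805626
5. pay 79958 -> balance=731226
6. pay 78511 -> balance=657760
7. pay 79607 -> balance=582691
8. pay 89293 -> balance=497418
9. pay 92216 -> balance=408634
10. pay 90200 -> balance=321253
11. pay 79770 -> balance=243699
12. pay 78918 -> balance=166462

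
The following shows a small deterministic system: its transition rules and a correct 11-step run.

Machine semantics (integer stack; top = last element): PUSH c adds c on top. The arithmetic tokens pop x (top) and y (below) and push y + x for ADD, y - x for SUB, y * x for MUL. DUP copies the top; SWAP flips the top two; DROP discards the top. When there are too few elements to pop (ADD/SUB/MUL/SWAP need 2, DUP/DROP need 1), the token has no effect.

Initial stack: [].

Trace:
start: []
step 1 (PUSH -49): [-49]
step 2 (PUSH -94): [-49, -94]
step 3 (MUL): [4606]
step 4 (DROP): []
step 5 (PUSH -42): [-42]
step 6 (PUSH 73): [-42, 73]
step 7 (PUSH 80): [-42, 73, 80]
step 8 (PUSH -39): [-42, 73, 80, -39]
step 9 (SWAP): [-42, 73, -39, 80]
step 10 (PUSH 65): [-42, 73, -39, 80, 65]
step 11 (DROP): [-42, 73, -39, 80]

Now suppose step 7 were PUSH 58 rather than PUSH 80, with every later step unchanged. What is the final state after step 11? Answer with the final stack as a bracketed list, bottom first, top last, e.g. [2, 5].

(re-executing from step 7 with the substitution; state before step 7: [-42, 73])
step 7 (PUSH 58): [-42, 73, 58]
step 8 (PUSH -39): [-42, 73, 58, -39]
step 9 (SWAP): [-42, 73, -39, 58]
step 10 (PUSH 65): [-42, 73, -39, 58, 65]
step 11 (DROP): [-42, 73, -39, 58]

[-42, 73, -39, 58]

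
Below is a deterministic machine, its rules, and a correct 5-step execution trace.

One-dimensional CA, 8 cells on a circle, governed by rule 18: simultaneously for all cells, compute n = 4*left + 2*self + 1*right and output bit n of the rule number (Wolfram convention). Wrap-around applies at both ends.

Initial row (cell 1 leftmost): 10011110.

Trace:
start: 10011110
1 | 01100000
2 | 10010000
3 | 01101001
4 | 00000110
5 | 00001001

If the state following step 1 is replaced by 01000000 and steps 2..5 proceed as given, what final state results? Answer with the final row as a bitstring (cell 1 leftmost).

00000000

state after step 1 := 01000000
2 | 10100000
3 | 00010001
4 | 10101010
5 | 00000000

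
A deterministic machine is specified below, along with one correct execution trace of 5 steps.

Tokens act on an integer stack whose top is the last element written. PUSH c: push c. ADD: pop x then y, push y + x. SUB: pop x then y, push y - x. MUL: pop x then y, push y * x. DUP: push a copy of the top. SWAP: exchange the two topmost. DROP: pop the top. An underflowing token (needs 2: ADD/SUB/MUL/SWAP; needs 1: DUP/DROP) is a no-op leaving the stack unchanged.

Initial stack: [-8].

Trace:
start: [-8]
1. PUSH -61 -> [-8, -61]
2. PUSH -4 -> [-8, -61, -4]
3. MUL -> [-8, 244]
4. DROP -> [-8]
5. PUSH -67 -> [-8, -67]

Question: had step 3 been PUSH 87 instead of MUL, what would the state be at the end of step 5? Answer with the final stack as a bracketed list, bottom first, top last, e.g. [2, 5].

[-8, -61, -4, -67]

(re-executing from step 3 with the substitution; state before step 3: [-8, -61, -4])
3. PUSH 87 -> [-8, -61, -4, 87]
4. DROP -> [-8, -61, -4]
5. PUSH -67 -> [-8, -61, -4, -67]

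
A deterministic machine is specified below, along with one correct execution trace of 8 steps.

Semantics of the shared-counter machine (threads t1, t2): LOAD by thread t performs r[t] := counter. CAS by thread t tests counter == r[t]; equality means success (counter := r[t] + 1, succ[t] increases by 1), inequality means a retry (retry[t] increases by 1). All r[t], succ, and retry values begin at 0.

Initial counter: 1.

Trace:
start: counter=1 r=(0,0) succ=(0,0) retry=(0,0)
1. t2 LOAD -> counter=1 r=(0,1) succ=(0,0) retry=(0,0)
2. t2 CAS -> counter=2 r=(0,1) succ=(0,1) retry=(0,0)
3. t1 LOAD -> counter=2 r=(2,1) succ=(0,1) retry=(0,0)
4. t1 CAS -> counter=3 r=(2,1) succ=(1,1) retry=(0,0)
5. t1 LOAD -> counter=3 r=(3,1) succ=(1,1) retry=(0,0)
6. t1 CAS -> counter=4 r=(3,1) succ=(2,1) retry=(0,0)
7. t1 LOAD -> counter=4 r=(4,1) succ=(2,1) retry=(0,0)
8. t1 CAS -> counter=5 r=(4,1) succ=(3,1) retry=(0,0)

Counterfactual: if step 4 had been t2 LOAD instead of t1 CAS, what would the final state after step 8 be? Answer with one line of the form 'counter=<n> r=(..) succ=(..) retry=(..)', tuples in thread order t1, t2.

(re-executing from step 4 with the substitution; state before step 4: counter=2 r=(2,1) succ=(0,1) retry=(0,0))
4. t2 LOAD -> counter=2 r=(2,2) succ=(0,1) retry=(0,0)
5. t1 LOAD -> counter=2 r=(2,2) succ=(0,1) retry=(0,0)
6. t1 CAS -> counter=3 r=(2,2) succ=(1,1) retry=(0,0)
7. t1 LOAD -> counter=3 r=(3,2) succ=(1,1) retry=(0,0)
8. t1 CAS -> counter=4 r=(3,2) succ=(2,1) retry=(0,0)

counter=4 r=(3,2) succ=(2,1) retry=(0,0)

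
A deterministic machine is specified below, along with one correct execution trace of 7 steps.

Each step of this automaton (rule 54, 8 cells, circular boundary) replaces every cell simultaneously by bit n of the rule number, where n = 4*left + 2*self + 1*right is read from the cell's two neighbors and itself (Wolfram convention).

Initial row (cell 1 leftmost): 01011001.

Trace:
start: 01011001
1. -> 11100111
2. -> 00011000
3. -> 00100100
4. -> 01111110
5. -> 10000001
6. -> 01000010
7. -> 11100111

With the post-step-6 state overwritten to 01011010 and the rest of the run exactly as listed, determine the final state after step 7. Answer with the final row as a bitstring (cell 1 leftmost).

state after step 6 := 01011010
7. -> 11100111

11100111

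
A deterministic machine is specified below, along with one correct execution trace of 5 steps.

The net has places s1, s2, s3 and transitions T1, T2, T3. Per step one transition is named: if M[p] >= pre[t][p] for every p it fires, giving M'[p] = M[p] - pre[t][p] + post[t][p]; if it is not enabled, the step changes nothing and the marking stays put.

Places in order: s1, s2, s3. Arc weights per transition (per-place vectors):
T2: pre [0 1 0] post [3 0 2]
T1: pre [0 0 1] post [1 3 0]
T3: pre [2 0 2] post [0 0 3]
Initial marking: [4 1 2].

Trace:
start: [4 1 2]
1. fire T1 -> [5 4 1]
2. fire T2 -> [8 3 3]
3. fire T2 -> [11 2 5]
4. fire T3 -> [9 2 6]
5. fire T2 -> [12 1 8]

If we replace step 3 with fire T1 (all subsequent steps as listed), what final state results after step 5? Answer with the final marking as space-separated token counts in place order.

10 5 5

(re-executing from step 3 with the substitution; state before step 3: [8 3 3])
3. fire T1 -> [9 6 2]
4. fire T3 -> [7 6 3]
5. fire T2 -> [10 5 5]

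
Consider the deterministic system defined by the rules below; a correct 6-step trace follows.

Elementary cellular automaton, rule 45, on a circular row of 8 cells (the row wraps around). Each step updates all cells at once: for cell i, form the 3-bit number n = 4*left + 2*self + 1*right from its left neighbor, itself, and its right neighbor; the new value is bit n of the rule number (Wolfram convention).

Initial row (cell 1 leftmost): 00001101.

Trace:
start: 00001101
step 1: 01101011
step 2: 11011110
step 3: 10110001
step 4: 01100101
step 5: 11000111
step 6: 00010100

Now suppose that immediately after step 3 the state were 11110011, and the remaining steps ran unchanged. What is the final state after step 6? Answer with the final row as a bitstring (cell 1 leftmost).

10000111

state after step 3 := 11110011
step 4: 00000010
step 5: 11111010
step 6: 10000111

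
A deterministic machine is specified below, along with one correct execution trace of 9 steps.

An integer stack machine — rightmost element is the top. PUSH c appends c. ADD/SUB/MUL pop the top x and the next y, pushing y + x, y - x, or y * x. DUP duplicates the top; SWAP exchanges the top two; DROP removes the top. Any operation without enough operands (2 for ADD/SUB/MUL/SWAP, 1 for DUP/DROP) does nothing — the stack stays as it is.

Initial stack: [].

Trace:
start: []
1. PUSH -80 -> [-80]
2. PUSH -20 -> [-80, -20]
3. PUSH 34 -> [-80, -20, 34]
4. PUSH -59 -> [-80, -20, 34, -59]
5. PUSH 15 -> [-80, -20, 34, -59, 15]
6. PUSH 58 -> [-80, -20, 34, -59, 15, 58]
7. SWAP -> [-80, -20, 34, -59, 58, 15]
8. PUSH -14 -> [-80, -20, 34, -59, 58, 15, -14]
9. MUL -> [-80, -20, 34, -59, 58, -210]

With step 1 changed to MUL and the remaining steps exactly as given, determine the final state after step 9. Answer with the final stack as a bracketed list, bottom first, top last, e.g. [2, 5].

(re-executing from step 1 with the substitution; state before step 1: [])
1. MUL -> []
2. PUSH -20 -> [-20]
3. PUSH 34 -> [-20, 34]
4. PUSH -59 -> [-20, 34, -59]
5. PUSH 15 -> [-20, 34, -59, 15]
6. PUSH 58 -> [-20, 34, -59, 15, 58]
7. SWAP -> [-20, 34, -59, 58, 15]
8. PUSH -14 -> [-20, 34, -59, 58, 15, -14]
9. MUL -> [-20, 34, -59, 58, -210]

[-20, 34, -59, 58, -210]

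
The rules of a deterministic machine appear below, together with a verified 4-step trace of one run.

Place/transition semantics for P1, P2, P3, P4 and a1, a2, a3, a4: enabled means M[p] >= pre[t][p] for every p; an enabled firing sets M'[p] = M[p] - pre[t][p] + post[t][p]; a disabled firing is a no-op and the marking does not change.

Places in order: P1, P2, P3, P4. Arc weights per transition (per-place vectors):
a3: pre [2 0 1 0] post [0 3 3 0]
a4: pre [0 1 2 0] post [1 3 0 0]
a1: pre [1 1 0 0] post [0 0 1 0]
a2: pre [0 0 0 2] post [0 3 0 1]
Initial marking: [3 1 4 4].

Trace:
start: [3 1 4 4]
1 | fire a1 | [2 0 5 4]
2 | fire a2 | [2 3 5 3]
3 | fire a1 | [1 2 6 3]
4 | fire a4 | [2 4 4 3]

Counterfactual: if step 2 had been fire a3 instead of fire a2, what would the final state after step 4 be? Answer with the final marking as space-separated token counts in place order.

1 5 5 4

(re-executing from step 2 with the substitution; state before step 2: [2 0 5 4])
2 | fire a3 | [0 3 7 4]
3 | fire a1 | [0 3 7 4]
4 | fire a4 | [1 5 5 4]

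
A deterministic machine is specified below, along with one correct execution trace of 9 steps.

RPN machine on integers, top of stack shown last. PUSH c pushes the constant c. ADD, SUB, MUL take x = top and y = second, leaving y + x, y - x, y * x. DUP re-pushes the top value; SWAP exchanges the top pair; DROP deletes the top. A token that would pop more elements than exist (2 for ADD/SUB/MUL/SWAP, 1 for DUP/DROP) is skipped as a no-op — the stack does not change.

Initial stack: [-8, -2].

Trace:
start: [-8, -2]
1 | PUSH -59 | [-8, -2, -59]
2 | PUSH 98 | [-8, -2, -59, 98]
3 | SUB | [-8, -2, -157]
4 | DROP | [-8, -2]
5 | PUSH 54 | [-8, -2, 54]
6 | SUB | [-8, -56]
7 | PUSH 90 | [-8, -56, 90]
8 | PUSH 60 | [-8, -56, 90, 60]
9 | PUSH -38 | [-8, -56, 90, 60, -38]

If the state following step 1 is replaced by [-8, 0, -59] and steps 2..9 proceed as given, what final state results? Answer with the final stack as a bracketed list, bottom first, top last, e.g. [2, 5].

state after step 1 := [-8, 0, -59]
2 | PUSH 98 | [-8, 0, -59, 98]
3 | SUB | [-8, 0, -157]
4 | DROP | [-8, 0]
5 | PUSH 54 | [-8, 0, 54]
6 | SUB | [-8, -54]
7 | PUSH 90 | [-8, -54, 90]
8 | PUSH 60 | [-8, -54, 90, 60]
9 | PUSH -38 | [-8, -54, 90, 60, -38]

[-8, -54, 90, 60, -38]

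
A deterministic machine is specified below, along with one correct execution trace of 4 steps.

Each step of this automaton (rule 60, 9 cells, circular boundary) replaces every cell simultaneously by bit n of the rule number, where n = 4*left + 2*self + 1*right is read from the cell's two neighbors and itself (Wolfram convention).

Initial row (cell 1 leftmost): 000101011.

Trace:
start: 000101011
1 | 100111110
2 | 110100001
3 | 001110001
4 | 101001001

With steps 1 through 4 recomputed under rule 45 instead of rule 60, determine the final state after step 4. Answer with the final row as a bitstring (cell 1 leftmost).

110101000

(re-executing steps 1..4 under rule 45; state before step 1: 000101011)
1 | 010111110
2 | 011100000
3 | 010001111
4 | 110101000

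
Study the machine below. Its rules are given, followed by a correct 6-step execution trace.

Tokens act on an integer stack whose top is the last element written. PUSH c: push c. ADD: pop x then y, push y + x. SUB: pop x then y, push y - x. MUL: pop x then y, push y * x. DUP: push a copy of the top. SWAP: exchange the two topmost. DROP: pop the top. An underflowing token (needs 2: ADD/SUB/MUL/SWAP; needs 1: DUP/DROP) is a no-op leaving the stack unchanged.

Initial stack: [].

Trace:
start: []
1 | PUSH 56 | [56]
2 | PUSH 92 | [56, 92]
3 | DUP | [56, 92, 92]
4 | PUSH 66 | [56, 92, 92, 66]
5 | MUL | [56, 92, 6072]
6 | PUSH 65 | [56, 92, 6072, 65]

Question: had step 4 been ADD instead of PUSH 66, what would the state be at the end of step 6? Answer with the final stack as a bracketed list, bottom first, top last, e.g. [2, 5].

(re-executing from step 4 with the substitution; state before step 4: [56, 92, 92])
4 | ADD | [56, 184]
5 | MUL | [10304]
6 | PUSH 65 | [10304, 65]

[10304, 65]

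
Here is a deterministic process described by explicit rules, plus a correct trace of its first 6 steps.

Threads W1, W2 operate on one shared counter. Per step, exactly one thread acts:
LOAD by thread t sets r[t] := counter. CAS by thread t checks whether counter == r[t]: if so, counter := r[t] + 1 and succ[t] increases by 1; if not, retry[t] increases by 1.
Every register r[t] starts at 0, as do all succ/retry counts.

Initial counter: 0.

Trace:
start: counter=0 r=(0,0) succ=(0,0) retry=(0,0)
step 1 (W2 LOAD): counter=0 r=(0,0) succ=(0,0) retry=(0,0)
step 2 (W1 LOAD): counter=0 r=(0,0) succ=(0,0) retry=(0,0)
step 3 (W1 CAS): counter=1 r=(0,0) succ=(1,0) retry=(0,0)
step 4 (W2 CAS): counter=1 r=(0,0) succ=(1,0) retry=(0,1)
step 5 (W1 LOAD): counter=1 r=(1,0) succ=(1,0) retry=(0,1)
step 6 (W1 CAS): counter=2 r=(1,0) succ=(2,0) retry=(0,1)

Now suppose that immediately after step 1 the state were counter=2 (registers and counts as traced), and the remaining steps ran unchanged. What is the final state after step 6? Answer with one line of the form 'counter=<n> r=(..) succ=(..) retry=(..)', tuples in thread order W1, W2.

state after step 1 := counter=2 r=(0,0) succ=(0,0) retry=(0,0)
step 2 (W1 LOAD): counter=2 r=(2,0) succ=(0,0) retry=(0,0)
step 3 (W1 CAS): counter=3 r=(2,0) succ=(1,0) retry=(0,0)
step 4 (W2 CAS): counter=3 r=(2,0) succ=(1,0) retry=(0,1)
step 5 (W1 LOAD): counter=3 r=(3,0) succ=(1,0) retry=(0,1)
step 6 (W1 CAS): counter=4 r=(3,0) succ=(2,0) retry=(0,1)

counter=4 r=(3,0) succ=(2,0) retry=(0,1)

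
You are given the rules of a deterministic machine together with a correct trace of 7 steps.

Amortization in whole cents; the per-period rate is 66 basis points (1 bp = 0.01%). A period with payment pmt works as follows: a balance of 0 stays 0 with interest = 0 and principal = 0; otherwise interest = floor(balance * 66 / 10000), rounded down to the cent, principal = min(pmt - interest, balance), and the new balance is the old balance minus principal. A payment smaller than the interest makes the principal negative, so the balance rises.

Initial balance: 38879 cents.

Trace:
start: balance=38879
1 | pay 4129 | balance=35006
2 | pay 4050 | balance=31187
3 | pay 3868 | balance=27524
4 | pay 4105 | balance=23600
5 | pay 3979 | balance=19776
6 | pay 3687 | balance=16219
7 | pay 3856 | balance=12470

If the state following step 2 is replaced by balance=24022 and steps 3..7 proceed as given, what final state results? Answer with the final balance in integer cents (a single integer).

state after step 2 := balance=24022
3 | pay 3868 | balance=20312
4 | pay 4105 | balance=16341
5 | pay 3979 | balance=12469
6 | pay 3687 | balance=8864
7 | pay 3856 | balance=5066

5066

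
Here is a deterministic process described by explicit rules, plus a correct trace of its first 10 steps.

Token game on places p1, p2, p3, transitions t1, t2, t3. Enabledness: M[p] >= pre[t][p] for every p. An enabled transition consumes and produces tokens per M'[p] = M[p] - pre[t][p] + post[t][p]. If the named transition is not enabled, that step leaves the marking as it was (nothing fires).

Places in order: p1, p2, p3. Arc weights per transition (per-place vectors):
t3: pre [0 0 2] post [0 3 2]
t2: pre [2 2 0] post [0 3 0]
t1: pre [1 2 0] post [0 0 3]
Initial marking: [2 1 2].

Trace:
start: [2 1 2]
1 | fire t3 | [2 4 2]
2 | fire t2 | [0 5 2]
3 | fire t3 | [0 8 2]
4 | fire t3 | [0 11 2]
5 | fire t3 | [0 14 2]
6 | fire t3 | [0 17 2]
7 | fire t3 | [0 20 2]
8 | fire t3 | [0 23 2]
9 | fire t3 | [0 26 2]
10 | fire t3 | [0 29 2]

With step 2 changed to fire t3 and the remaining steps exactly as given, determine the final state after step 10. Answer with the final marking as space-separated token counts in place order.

2 31 2

(re-executing from step 2 with the substitution; state before step 2: [2 4 2])
2 | fire t3 | [2 7 2]
3 | fire t3 | [2 10 2]
4 | fire t3 | [2 13 2]
5 | fire t3 | [2 16 2]
6 | fire t3 | [2 19 2]
7 | fire t3 | [2 22 2]
8 | fire t3 | [2 25 2]
9 | fire t3 | [2 28 2]
10 | fire t3 | [2 31 2]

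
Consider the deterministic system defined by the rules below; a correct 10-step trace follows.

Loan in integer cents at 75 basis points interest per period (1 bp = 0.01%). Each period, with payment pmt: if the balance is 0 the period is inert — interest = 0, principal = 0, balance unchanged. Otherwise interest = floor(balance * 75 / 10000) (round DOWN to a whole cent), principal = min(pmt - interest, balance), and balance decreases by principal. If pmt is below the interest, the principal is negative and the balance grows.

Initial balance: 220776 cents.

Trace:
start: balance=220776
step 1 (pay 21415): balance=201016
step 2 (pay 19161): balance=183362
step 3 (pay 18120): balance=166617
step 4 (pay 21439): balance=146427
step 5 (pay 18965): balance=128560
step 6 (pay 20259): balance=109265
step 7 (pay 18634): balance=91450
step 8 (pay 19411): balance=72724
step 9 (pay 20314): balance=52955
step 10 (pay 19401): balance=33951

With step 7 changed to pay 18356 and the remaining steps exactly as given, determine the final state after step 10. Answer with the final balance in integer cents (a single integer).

(re-executing from step 7 with the substitution; state before step 7: balance=109265)
step 7 (pay 18356): balance=91728
step 8 (pay 19411): balance=73004
step 9 (pay 20314): balance=53237
step 10 (pay 19401): balance=34235

34235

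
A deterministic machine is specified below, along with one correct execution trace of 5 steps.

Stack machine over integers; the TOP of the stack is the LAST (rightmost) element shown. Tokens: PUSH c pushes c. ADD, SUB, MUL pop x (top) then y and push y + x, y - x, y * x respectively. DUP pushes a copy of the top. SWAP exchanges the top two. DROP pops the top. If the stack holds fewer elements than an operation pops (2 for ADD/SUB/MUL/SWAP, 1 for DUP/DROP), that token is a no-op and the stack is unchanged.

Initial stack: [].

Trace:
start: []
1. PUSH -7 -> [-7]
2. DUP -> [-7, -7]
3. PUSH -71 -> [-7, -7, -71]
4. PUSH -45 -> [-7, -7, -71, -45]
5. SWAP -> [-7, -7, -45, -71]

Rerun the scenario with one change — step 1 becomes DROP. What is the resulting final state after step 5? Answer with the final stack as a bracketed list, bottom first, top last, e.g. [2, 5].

[-45, -71]

(re-executing from step 1 with the substitution; state before step 1: [])
1. DROP -> []
2. DUP -> []
3. PUSH -71 -> [-71]
4. PUSH -45 -> [-71, -45]
5. SWAP -> [-45, -71]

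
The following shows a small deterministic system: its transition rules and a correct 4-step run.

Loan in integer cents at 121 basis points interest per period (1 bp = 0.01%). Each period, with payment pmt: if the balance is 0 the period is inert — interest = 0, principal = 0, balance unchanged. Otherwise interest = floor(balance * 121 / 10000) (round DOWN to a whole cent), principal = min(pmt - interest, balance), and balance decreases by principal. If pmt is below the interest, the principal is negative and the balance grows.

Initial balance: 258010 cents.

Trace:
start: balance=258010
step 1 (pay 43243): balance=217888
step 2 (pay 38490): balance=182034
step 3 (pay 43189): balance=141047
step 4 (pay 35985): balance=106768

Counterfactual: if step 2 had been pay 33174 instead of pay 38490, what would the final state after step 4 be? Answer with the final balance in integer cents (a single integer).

(re-executing from step 2 with the substitution; state before step 2: balance=217888)
step 2 (pay 33174): balance=187350
step 3 (pay 43189): balance=146427
step 4 (pay 35985): balance=112213

112213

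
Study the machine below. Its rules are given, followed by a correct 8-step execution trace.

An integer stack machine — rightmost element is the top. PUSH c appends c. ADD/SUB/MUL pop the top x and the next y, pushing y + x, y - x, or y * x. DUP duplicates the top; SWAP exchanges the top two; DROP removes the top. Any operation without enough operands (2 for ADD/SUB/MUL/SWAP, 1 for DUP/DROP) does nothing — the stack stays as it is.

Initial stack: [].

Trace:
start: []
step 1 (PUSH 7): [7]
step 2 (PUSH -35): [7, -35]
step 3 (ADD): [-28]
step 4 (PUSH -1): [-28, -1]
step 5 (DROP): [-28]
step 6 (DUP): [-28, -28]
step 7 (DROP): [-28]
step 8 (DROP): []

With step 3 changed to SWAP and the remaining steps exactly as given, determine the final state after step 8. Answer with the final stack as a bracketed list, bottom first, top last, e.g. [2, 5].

(re-executing from step 3 with the substitution; state before step 3: [7, -35])
step 3 (SWAP): [-35, 7]
step 4 (PUSH -1): [-35, 7, -1]
step 5 (DROP): [-35, 7]
step 6 (DUP): [-35, 7, 7]
step 7 (DROP): [-35, 7]
step 8 (DROP): [-35]

[-35]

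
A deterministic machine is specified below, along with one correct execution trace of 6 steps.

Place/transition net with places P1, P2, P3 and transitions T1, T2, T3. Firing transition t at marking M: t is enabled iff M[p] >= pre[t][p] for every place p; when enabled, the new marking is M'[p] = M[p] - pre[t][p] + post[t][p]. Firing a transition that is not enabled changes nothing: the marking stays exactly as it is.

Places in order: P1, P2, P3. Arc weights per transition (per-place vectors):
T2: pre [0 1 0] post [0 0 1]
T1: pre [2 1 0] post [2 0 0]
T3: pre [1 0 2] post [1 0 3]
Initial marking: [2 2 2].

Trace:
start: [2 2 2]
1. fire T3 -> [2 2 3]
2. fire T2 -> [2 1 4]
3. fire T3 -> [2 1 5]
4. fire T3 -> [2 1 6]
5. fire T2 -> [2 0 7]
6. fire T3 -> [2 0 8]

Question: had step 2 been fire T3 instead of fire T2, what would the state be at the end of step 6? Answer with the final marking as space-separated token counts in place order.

(re-executing from step 2 with the substitution; state before step 2: [2 2 3])
2. fire T3 -> [2 2 4]
3. fire T3 -> [2 2 5]
4. fire T3 -> [2 2 6]
5. fire T2 -> [2 1 7]
6. fire T3 -> [2 1 8]

2 1 8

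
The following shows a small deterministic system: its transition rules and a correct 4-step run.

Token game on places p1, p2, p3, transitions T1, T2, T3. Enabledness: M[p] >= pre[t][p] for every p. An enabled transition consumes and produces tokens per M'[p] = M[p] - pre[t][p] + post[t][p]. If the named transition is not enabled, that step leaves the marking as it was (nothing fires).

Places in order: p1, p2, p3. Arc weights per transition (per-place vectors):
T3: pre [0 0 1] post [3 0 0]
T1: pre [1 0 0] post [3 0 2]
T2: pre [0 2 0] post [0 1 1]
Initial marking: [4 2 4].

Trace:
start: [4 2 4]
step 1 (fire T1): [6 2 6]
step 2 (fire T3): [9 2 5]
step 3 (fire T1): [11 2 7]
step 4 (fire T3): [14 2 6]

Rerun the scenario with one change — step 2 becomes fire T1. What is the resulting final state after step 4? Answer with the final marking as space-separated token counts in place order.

13 2 9

(re-executing from step 2 with the substitution; state before step 2: [6 2 6])
step 2 (fire T1): [8 2 8]
step 3 (fire T1): [10 2 10]
step 4 (fire T3): [13 2 9]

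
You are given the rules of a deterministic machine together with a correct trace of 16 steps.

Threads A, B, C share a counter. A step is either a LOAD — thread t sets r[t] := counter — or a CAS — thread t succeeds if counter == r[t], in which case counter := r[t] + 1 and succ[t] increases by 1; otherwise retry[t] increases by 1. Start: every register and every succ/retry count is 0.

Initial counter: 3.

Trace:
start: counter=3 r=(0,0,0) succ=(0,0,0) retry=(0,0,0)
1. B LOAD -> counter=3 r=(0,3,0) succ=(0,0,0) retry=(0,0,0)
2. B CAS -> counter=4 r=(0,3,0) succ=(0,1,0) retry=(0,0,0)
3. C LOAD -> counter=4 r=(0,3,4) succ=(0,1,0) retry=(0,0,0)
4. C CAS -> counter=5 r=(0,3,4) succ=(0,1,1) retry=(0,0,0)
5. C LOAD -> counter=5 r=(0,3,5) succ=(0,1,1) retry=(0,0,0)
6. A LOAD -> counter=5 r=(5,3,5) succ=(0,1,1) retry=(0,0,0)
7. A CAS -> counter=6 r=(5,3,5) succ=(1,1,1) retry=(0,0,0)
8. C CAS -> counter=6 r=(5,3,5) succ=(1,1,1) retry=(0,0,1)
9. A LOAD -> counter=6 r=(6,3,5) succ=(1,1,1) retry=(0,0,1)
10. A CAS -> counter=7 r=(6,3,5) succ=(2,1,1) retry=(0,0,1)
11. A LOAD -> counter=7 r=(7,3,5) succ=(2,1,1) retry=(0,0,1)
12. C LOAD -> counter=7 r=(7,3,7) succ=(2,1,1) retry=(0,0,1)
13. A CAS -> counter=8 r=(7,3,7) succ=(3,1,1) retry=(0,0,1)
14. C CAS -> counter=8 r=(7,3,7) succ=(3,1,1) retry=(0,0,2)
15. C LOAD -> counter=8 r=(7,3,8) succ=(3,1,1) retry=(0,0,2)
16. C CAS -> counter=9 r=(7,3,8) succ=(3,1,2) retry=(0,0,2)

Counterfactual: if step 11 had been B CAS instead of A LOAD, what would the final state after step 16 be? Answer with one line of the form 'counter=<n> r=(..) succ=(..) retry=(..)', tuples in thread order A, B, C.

counter=9 r=(6,3,8) succ=(2,1,3) retry=(1,1,1)

(re-executing from step 11 with the substitution; state before step 11: counter=7 r=(6,3,5) succ=(2,1,1) retry=(0,0,1))
11. B CAS -> counter=7 r=(6,3,5) succ=(2,1,1) retry=(0,1,1)
12. C LOAD -> counter=7 r=(6,3,7) succ=(2,1,1) retry=(0,1,1)
13. A CAS -> counter=7 r=(6,3,7) succ=(2,1,1) retry=(1,1,1)
14. C CAS -> counter=8 r=(6,3,7) succ=(2,1,2) retry=(1,1,1)
15. C LOAD -> counter=8 r=(6,3,8) succ=(2,1,2) retry=(1,1,1)
16. C CAS -> counter=9 r=(6,3,8) succ=(2,1,3) retry=(1,1,1)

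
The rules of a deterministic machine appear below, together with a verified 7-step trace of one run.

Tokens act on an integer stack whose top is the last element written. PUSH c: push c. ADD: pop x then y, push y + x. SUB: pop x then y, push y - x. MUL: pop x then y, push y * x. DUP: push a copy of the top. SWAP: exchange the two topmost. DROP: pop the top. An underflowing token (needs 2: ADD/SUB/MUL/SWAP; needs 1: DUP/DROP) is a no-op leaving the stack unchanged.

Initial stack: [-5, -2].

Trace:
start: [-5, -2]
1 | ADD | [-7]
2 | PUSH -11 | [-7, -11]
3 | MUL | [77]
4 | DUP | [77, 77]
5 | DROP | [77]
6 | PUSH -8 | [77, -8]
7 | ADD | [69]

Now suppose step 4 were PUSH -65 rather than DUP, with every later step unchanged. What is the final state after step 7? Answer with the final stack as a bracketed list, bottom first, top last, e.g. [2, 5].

(re-executing from step 4 with the substitution; state before step 4: [77])
4 | PUSH -65 | [77, -65]
5 | DROP | [77]
6 | PUSH -8 | [77, -8]
7 | ADD | [69]

[69]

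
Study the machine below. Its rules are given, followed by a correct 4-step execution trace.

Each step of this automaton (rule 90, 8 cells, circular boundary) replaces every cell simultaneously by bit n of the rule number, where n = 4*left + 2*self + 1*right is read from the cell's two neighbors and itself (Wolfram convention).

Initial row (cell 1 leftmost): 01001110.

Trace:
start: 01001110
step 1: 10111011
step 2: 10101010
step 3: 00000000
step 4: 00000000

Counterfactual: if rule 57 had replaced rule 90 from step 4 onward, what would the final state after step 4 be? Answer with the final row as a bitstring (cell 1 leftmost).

11111111

(re-executing step 4 under rule 57; state before step 4: 00000000)
step 4: 11111111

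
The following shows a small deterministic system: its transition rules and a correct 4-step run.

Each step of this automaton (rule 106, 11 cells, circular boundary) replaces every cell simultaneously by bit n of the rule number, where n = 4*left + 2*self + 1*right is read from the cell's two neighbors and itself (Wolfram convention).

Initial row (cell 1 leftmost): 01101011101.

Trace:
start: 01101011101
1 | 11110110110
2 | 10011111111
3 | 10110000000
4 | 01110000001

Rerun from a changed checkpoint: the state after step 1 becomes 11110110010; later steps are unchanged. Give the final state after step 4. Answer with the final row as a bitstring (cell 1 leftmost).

11110111110

state after step 1 := 11110110010
2 | 10011110101
3 | 10110011011
4 | 11110111110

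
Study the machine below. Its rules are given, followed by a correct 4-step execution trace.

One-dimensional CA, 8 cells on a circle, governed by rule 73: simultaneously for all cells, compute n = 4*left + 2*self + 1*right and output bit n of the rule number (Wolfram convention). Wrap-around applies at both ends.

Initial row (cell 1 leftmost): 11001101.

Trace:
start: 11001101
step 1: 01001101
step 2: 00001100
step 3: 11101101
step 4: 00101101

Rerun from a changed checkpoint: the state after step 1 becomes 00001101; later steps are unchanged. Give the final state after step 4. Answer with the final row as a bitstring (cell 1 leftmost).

01101100

state after step 1 := 00001101
step 2: 01101100
step 3: 01101101
step 4: 01101100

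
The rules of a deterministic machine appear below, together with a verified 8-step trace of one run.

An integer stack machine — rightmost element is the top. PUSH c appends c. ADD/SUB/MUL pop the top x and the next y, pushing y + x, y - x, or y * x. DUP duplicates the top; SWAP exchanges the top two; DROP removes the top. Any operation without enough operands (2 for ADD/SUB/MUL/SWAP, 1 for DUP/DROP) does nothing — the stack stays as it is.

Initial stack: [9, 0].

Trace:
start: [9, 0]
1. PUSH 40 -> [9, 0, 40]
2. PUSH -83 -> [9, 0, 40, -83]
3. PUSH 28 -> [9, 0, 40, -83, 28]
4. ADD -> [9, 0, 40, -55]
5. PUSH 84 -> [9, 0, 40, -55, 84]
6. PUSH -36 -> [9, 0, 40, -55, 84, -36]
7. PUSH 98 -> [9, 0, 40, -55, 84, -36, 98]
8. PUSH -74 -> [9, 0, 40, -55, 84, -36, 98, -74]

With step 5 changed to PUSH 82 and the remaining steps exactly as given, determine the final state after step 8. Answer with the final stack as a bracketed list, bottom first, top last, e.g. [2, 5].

(re-executing from step 5 with the substitution; state before step 5: [9, 0, 40, -55])
5. PUSH 82 -> [9, 0, 40, -55, 82]
6. PUSH -36 -> [9, 0, 40, -55, 82, -36]
7. PUSH 98 -> [9, 0, 40, -55, 82, -36, 98]
8. PUSH -74 -> [9, 0, 40, -55, 82, -36, 98, -74]

[9, 0, 40, -55, 82, -36, 98, -74]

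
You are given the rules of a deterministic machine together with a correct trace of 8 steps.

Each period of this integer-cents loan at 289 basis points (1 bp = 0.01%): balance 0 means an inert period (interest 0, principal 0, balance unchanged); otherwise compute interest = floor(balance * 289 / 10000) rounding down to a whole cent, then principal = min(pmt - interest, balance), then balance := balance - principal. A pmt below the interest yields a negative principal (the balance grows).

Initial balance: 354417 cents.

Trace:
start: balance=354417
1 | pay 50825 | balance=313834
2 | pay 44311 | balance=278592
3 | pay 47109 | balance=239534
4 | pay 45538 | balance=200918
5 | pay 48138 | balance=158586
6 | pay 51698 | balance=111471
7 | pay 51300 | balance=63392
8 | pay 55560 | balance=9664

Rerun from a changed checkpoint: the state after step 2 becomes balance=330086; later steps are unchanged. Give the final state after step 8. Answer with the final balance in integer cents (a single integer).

state after step 2 := balance=330086
3 | pay 47109 | balance=292516
4 | pay 45538 | balance=255431
5 | pay 48138 | balance=214674
6 | pay 51698 | balance=169180
7 | pay 51300 | balance=122769
8 | pay 55560 | balance=70757

70757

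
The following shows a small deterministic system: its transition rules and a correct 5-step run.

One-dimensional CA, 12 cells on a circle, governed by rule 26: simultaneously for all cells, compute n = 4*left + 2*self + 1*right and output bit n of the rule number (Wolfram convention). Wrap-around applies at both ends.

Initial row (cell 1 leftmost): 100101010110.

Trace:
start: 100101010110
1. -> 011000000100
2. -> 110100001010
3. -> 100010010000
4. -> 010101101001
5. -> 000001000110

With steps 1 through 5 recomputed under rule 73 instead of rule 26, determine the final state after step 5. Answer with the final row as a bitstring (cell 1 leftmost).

101001010110

(re-executing steps 1..5 under rule 73; state before step 1: 100101010110)
1. -> 000000000110
2. -> 111111110110
3. -> 100000010110
4. -> 001111000110
5. -> 101001010110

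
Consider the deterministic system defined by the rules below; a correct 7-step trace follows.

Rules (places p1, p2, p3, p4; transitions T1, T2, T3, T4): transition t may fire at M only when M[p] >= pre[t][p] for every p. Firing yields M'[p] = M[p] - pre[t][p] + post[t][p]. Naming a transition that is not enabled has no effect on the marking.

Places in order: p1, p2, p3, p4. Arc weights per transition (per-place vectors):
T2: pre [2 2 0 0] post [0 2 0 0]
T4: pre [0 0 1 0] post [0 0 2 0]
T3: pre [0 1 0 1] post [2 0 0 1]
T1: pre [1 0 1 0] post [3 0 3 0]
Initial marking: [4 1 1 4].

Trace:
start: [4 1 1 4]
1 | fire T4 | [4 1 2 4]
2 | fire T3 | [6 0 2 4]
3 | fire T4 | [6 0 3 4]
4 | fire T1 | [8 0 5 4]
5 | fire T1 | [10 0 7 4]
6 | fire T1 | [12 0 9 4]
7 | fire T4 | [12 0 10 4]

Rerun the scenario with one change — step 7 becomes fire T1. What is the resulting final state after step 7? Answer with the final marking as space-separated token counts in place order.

(re-executing from step 7 with the substitution; state before step 7: [12 0 9 4])
7 | fire T1 | [14 0 11 4]

14 0 11 4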